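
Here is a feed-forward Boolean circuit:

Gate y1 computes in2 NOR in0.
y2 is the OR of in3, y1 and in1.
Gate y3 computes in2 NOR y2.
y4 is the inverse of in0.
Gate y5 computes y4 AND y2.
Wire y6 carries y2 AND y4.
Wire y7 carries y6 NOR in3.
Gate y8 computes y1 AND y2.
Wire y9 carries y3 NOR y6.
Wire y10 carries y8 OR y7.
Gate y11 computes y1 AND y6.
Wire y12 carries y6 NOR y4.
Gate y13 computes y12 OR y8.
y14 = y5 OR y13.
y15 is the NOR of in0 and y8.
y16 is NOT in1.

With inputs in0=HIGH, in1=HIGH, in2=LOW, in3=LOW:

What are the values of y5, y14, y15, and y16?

y1 = in2 NOR in0 = LOW NOR HIGH = LOW
y2 = in3 OR y1 OR in1 = LOW OR LOW OR HIGH = HIGH
y4 = NOT in0 = NOT HIGH = LOW
y5 = y4 AND y2 = LOW AND HIGH = LOW
y6 = y2 AND y4 = HIGH AND LOW = LOW
y8 = y1 AND y2 = LOW AND HIGH = LOW
y12 = y6 NOR y4 = LOW NOR LOW = HIGH
y13 = y12 OR y8 = HIGH OR LOW = HIGH
y14 = y5 OR y13 = LOW OR HIGH = HIGH
y15 = in0 NOR y8 = HIGH NOR LOW = LOW
y16 = NOT in1 = NOT HIGH = LOW

y5 = LOW, y14 = HIGH, y15 = LOW, y16 = LOW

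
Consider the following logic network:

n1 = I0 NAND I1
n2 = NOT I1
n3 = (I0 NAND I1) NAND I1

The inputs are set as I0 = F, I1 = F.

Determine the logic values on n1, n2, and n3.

n1 = T, n2 = T, n3 = T

n1 = F NAND F = T
n2 = NOT F = T
n3 = (F NAND F) NAND F = T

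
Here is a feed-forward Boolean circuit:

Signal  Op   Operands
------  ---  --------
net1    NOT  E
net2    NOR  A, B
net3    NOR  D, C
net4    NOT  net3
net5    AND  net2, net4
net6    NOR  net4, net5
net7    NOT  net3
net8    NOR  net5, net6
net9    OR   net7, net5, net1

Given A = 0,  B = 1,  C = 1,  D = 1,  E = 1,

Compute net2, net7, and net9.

net2 = 0, net7 = 1, net9 = 1

net1 = NOT E = NOT 1 = 0
net2 = A NOR B = 0 NOR 1 = 0
net3 = D NOR C = 1 NOR 1 = 0
net4 = NOT net3 = NOT 0 = 1
net5 = net2 AND net4 = 0 AND 1 = 0
net7 = NOT net3 = NOT 0 = 1
net9 = net7 OR net5 OR net1 = 1 OR 0 OR 0 = 1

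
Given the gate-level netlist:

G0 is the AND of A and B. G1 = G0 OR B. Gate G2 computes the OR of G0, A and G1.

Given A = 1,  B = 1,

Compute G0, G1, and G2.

G0 = 1, G1 = 1, G2 = 1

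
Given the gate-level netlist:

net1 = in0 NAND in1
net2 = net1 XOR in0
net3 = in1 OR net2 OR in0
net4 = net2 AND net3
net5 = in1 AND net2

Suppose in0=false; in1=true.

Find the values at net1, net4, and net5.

net1 = in0 NAND in1 = false NAND true = true
net2 = net1 XOR in0 = true XOR false = true
net3 = in1 OR net2 OR in0 = true OR true OR false = true
net4 = net2 AND net3 = true AND true = true
net5 = in1 AND net2 = true AND true = true

net1 = true, net4 = true, net5 = true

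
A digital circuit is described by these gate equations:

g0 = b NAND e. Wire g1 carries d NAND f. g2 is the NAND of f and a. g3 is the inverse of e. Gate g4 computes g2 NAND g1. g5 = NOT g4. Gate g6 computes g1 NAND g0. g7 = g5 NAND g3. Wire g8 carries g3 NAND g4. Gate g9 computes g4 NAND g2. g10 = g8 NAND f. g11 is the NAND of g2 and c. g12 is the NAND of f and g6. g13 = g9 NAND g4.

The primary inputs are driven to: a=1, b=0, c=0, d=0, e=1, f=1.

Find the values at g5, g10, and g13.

g5 = 0  g10 = 0  g13 = 0

g1 = d NAND f = 0 NAND 1 = 1
g2 = f NAND a = 1 NAND 1 = 0
g3 = NOT e = NOT 1 = 0
g4 = g2 NAND g1 = 0 NAND 1 = 1
g5 = NOT g4 = NOT 1 = 0
g8 = g3 NAND g4 = 0 NAND 1 = 1
g9 = g4 NAND g2 = 1 NAND 0 = 1
g10 = g8 NAND f = 1 NAND 1 = 0
g13 = g9 NAND g4 = 1 NAND 1 = 0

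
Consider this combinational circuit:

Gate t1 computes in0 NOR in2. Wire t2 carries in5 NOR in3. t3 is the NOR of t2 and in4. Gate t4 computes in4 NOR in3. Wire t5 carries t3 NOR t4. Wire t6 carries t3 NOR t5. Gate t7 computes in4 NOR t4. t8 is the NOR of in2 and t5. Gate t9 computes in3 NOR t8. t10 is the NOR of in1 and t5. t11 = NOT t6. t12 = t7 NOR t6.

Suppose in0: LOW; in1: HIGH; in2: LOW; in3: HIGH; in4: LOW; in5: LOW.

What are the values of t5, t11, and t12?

t2 = in5 NOR in3 = LOW NOR HIGH = LOW
t3 = t2 NOR in4 = LOW NOR LOW = HIGH
t4 = in4 NOR in3 = LOW NOR HIGH = LOW
t5 = t3 NOR t4 = HIGH NOR LOW = LOW
t6 = t3 NOR t5 = HIGH NOR LOW = LOW
t7 = in4 NOR t4 = LOW NOR LOW = HIGH
t11 = NOT t6 = NOT LOW = HIGH
t12 = t7 NOR t6 = HIGH NOR LOW = LOW

t5 = LOW, t11 = HIGH, t12 = LOW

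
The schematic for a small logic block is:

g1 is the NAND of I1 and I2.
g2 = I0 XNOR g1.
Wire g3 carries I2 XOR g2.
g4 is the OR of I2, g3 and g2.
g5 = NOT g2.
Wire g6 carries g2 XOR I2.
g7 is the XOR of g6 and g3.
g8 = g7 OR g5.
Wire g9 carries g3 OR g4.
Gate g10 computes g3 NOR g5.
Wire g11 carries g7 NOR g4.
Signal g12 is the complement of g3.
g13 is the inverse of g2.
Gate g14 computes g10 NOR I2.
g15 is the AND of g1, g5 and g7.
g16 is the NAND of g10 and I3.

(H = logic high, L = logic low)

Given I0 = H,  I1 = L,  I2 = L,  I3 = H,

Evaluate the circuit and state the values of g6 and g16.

g1 = I1 NAND I2 = L NAND L = H
g2 = I0 XNOR g1 = H XNOR H = H
g3 = I2 XOR g2 = L XOR H = H
g5 = NOT g2 = NOT H = L
g6 = g2 XOR I2 = H XOR L = H
g10 = g3 NOR g5 = H NOR L = L
g16 = g10 NAND I3 = L NAND H = H

g6 = H; g16 = H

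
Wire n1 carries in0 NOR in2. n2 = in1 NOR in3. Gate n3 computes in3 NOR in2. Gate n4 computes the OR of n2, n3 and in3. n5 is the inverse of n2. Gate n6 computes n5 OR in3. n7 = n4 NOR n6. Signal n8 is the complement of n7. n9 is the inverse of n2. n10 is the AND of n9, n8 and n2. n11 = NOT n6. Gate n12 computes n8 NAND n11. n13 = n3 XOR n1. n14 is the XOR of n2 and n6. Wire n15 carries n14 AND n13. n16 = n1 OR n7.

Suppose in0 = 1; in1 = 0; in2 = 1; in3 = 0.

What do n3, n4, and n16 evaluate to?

n1 = in0 NOR in2 = 1 NOR 1 = 0
n2 = in1 NOR in3 = 0 NOR 0 = 1
n3 = in3 NOR in2 = 0 NOR 1 = 0
n4 = n2 OR n3 OR in3 = 1 OR 0 OR 0 = 1
n5 = NOT n2 = NOT 1 = 0
n6 = n5 OR in3 = 0 OR 0 = 0
n7 = n4 NOR n6 = 1 NOR 0 = 0
n16 = n1 OR n7 = 0 OR 0 = 0

n3 = 0; n4 = 1; n16 = 0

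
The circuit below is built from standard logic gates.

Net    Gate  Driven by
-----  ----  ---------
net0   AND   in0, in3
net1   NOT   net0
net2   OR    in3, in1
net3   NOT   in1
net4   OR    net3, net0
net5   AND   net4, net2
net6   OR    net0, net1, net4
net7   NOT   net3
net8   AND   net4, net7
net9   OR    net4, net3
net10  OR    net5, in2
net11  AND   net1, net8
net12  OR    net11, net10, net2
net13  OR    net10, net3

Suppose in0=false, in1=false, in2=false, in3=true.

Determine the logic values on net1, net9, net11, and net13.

net1 = true; net9 = true; net11 = false; net13 = true

net0 = in0 AND in3 = false AND true = false
net1 = NOT net0 = NOT false = true
net2 = in3 OR in1 = true OR false = true
net3 = NOT in1 = NOT false = true
net4 = net3 OR net0 = true OR false = true
net5 = net4 AND net2 = true AND true = true
net7 = NOT net3 = NOT true = false
net8 = net4 AND net7 = true AND false = false
net9 = net4 OR net3 = true OR true = true
net10 = net5 OR in2 = true OR false = true
net11 = net1 AND net8 = true AND false = false
net13 = net10 OR net3 = true OR true = true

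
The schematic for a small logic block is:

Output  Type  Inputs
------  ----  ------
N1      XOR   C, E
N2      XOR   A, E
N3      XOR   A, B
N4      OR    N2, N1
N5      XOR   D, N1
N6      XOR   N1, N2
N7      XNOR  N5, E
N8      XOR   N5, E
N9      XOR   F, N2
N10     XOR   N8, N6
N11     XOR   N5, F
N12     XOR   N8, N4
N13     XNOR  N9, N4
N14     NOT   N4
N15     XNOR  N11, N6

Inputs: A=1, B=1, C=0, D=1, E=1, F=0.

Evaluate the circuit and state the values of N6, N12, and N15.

N6 = 1  N12 = 0  N15 = 0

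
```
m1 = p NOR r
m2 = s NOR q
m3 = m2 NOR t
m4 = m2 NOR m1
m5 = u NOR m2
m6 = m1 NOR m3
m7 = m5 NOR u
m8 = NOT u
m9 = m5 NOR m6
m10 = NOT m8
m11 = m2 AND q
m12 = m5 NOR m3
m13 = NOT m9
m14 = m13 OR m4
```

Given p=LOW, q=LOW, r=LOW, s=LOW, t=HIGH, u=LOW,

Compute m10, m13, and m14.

m10 = LOW, m13 = LOW, m14 = LOW

m1 = p NOR r = LOW NOR LOW = HIGH
m2 = s NOR q = LOW NOR LOW = HIGH
m3 = m2 NOR t = HIGH NOR HIGH = LOW
m4 = m2 NOR m1 = HIGH NOR HIGH = LOW
m5 = u NOR m2 = LOW NOR HIGH = LOW
m6 = m1 NOR m3 = HIGH NOR LOW = LOW
m8 = NOT u = NOT LOW = HIGH
m9 = m5 NOR m6 = LOW NOR LOW = HIGH
m10 = NOT m8 = NOT HIGH = LOW
m13 = NOT m9 = NOT HIGH = LOW
m14 = m13 OR m4 = LOW OR LOW = LOW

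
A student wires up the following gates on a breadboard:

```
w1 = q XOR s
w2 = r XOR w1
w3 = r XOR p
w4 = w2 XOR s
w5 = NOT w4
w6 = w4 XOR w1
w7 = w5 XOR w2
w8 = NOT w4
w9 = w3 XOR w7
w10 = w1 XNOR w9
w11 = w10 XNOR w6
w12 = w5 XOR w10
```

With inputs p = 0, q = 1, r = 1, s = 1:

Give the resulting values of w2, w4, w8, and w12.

w2 = 1, w4 = 0, w8 = 1, w12 = 1

w1 = q XOR s = 1 XOR 1 = 0
w2 = r XOR w1 = 1 XOR 0 = 1
w3 = r XOR p = 1 XOR 0 = 1
w4 = w2 XOR s = 1 XOR 1 = 0
w5 = NOT w4 = NOT 0 = 1
w7 = w5 XOR w2 = 1 XOR 1 = 0
w8 = NOT w4 = NOT 0 = 1
w9 = w3 XOR w7 = 1 XOR 0 = 1
w10 = w1 XNOR w9 = 0 XNOR 1 = 0
w12 = w5 XOR w10 = 1 XOR 0 = 1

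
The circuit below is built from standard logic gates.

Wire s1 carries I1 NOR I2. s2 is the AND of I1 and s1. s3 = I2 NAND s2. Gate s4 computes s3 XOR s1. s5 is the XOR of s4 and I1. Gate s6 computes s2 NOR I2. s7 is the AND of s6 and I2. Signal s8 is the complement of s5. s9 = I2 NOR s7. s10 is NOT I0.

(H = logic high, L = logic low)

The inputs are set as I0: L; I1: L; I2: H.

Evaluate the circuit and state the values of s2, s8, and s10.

s2 = L, s8 = L, s10 = H

s1 = I1 NOR I2 = L NOR H = L
s2 = I1 AND s1 = L AND L = L
s3 = I2 NAND s2 = H NAND L = H
s4 = s3 XOR s1 = H XOR L = H
s5 = s4 XOR I1 = H XOR L = H
s8 = NOT s5 = NOT H = L
s10 = NOT I0 = NOT L = H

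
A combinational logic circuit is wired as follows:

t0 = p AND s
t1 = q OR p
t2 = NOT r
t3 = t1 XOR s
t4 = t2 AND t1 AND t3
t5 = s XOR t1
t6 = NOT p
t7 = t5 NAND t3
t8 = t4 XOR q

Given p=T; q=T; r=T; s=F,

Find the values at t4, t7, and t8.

t1 = q OR p = T OR T = T
t2 = NOT r = NOT T = F
t3 = t1 XOR s = T XOR F = T
t4 = t2 AND t1 AND t3 = F AND T AND T = F
t5 = s XOR t1 = F XOR T = T
t7 = t5 NAND t3 = T NAND T = F
t8 = t4 XOR q = F XOR T = T

t4 = F, t7 = F, t8 = T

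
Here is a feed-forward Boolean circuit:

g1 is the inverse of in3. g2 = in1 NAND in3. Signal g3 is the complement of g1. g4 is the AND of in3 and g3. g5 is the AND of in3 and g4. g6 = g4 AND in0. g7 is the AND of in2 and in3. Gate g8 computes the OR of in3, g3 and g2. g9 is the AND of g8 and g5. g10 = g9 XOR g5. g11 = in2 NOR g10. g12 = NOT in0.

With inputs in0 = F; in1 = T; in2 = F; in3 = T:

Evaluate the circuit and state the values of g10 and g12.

g1 = NOT in3 = NOT T = F
g2 = in1 NAND in3 = T NAND T = F
g3 = NOT g1 = NOT F = T
g4 = in3 AND g3 = T AND T = T
g5 = in3 AND g4 = T AND T = T
g8 = in3 OR g3 OR g2 = T OR T OR F = T
g9 = g8 AND g5 = T AND T = T
g10 = g9 XOR g5 = T XOR T = F
g12 = NOT in0 = NOT F = T

g10 = F, g12 = T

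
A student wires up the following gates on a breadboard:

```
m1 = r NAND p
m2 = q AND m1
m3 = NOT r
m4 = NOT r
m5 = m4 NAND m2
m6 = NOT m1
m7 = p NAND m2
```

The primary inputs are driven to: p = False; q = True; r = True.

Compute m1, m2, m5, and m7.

m1 = True  m2 = True  m5 = True  m7 = True

m1 = r NAND p = True NAND False = True
m2 = q AND m1 = True AND True = True
m4 = NOT r = NOT True = False
m5 = m4 NAND m2 = False NAND True = True
m7 = p NAND m2 = False NAND True = True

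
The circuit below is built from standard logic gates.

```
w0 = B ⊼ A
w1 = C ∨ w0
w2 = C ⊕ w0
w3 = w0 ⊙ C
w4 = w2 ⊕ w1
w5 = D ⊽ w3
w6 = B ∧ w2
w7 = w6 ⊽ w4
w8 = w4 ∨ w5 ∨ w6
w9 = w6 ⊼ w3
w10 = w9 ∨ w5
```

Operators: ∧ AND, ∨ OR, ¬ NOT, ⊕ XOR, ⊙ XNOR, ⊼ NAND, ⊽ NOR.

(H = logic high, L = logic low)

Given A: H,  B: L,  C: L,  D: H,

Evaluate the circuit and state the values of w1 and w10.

w1 = H; w10 = H

w0 = B NAND A = L NAND H = H
w1 = C OR w0 = L OR H = H
w2 = C XOR w0 = L XOR H = H
w3 = w0 XNOR C = H XNOR L = L
w5 = D NOR w3 = H NOR L = L
w6 = B AND w2 = L AND H = L
w9 = w6 NAND w3 = L NAND L = H
w10 = w9 OR w5 = H OR L = H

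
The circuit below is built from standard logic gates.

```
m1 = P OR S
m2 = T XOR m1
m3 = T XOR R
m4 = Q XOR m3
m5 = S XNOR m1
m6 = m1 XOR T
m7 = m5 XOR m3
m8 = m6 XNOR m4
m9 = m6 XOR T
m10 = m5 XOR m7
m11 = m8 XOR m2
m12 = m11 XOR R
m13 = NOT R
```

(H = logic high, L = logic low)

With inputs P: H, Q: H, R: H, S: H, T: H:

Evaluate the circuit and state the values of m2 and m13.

m2 = L, m13 = L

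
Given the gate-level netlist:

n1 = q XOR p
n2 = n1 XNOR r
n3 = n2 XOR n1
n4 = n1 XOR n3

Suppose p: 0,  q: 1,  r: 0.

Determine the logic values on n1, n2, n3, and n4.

n1 = 1, n2 = 0, n3 = 1, n4 = 0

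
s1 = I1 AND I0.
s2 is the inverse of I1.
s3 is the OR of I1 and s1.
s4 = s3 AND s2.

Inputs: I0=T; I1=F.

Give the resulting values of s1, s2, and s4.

s1 = F; s2 = T; s4 = F

s1 = I1 AND I0 = F AND T = F
s2 = NOT I1 = NOT F = T
s3 = I1 OR s1 = F OR F = F
s4 = s3 AND s2 = F AND T = F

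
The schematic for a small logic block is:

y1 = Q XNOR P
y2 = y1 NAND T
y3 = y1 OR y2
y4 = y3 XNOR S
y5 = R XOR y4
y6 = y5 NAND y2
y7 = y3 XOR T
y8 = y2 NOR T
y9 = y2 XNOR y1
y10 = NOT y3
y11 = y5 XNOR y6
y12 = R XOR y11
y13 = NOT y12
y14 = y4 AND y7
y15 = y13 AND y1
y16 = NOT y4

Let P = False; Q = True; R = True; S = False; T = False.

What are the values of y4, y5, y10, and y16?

y1 = Q XNOR P = True XNOR False = False
y2 = y1 NAND T = False NAND False = True
y3 = y1 OR y2 = False OR True = True
y4 = y3 XNOR S = True XNOR False = False
y5 = R XOR y4 = True XOR False = True
y10 = NOT y3 = NOT True = False
y16 = NOT y4 = NOT False = True

y4 = False  y5 = True  y10 = False  y16 = True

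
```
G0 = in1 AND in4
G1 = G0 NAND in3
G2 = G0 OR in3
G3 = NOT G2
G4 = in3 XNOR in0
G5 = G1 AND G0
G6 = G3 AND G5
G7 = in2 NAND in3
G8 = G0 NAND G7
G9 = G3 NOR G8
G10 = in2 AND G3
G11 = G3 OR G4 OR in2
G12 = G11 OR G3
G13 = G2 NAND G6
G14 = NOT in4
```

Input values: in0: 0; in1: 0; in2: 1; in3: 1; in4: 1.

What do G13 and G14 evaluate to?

G0 = in1 AND in4 = 0 AND 1 = 0
G1 = G0 NAND in3 = 0 NAND 1 = 1
G2 = G0 OR in3 = 0 OR 1 = 1
G3 = NOT G2 = NOT 1 = 0
G5 = G1 AND G0 = 1 AND 0 = 0
G6 = G3 AND G5 = 0 AND 0 = 0
G13 = G2 NAND G6 = 1 NAND 0 = 1
G14 = NOT in4 = NOT 1 = 0

G13 = 1, G14 = 0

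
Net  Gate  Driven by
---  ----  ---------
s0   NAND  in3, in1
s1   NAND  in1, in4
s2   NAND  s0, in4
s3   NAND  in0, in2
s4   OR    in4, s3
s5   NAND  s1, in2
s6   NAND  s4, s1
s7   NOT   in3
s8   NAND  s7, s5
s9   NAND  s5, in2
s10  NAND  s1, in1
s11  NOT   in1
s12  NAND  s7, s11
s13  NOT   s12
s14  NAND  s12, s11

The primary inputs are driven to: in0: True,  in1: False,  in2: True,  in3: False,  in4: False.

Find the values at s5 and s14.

s5 = False; s14 = True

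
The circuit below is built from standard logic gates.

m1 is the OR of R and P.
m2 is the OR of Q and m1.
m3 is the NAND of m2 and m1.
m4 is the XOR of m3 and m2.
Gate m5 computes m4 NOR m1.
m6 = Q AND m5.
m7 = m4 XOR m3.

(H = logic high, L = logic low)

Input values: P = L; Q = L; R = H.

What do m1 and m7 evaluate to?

m1 = R OR P = H OR L = H
m2 = Q OR m1 = L OR H = H
m3 = m2 NAND m1 = H NAND H = L
m4 = m3 XOR m2 = L XOR H = H
m7 = m4 XOR m3 = H XOR L = H

m1 = H  m7 = H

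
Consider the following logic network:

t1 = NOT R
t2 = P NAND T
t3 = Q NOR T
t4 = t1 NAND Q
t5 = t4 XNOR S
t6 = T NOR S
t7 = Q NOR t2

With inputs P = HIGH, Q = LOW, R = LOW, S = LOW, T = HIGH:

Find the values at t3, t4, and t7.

t3 = LOW  t4 = HIGH  t7 = HIGH

t1 = NOT R = NOT LOW = HIGH
t2 = P NAND T = HIGH NAND HIGH = LOW
t3 = Q NOR T = LOW NOR HIGH = LOW
t4 = t1 NAND Q = HIGH NAND LOW = HIGH
t7 = Q NOR t2 = LOW NOR LOW = HIGH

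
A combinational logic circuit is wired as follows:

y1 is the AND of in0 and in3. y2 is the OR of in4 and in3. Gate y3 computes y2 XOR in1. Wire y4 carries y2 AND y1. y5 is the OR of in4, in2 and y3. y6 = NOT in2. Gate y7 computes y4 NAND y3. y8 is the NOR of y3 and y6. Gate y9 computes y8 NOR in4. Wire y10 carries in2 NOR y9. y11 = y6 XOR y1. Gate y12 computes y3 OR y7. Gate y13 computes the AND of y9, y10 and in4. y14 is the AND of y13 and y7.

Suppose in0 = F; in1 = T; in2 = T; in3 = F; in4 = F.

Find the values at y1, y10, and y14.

y1 = in0 AND in3 = F AND F = F
y2 = in4 OR in3 = F OR F = F
y3 = y2 XOR in1 = F XOR T = T
y4 = y2 AND y1 = F AND F = F
y6 = NOT in2 = NOT T = F
y7 = y4 NAND y3 = F NAND T = T
y8 = y3 NOR y6 = T NOR F = F
y9 = y8 NOR in4 = F NOR F = T
y10 = in2 NOR y9 = T NOR T = F
y13 = y9 AND y10 AND in4 = T AND F AND F = F
y14 = y13 AND y7 = F AND T = F

y1 = F  y10 = F  y14 = F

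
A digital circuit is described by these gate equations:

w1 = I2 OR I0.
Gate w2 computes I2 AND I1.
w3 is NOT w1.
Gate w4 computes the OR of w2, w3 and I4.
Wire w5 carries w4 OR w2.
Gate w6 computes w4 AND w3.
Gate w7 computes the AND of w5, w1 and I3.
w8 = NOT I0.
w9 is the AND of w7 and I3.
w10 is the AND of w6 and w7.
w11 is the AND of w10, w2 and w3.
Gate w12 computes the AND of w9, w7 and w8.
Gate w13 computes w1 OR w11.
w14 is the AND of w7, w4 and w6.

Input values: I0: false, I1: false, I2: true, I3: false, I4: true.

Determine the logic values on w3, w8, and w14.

w3 = false, w8 = true, w14 = false

w1 = I2 OR I0 = true OR false = true
w2 = I2 AND I1 = true AND false = false
w3 = NOT w1 = NOT true = false
w4 = w2 OR w3 OR I4 = false OR false OR true = true
w5 = w4 OR w2 = true OR false = true
w6 = w4 AND w3 = true AND false = false
w7 = w5 AND w1 AND I3 = true AND true AND false = false
w8 = NOT I0 = NOT false = true
w14 = w7 AND w4 AND w6 = false AND true AND false = false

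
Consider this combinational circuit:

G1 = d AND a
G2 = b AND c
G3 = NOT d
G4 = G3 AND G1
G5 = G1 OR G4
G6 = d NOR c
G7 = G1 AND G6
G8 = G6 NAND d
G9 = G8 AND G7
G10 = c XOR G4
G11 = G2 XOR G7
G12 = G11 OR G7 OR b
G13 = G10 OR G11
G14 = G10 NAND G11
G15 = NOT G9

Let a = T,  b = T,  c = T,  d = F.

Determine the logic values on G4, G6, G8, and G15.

G4 = F, G6 = F, G8 = T, G15 = T

G1 = d AND a = F AND T = F
G3 = NOT d = NOT F = T
G4 = G3 AND G1 = T AND F = F
G6 = d NOR c = F NOR T = F
G7 = G1 AND G6 = F AND F = F
G8 = G6 NAND d = F NAND F = T
G9 = G8 AND G7 = T AND F = F
G15 = NOT G9 = NOT F = T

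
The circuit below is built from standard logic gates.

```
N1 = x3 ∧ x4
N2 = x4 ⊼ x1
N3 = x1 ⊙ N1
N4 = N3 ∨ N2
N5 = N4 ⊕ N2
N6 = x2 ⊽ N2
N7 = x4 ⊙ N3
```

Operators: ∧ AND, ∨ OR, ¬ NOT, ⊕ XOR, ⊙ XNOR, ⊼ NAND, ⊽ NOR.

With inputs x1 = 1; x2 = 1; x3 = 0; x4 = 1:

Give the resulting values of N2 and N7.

N2 = 0, N7 = 0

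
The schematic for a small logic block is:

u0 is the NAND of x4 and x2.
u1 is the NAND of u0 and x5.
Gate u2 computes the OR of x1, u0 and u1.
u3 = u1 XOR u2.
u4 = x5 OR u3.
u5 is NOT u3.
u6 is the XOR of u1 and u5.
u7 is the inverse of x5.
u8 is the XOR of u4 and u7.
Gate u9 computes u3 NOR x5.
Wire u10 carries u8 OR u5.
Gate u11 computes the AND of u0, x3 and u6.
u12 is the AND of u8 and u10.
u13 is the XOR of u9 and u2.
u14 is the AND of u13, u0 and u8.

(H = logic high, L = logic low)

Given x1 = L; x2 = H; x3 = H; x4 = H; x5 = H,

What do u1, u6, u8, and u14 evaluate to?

u1 = H; u6 = L; u8 = H; u14 = L

u0 = x4 NAND x2 = H NAND H = L
u1 = u0 NAND x5 = L NAND H = H
u2 = x1 OR u0 OR u1 = L OR L OR H = H
u3 = u1 XOR u2 = H XOR H = L
u4 = x5 OR u3 = H OR L = H
u5 = NOT u3 = NOT L = H
u6 = u1 XOR u5 = H XOR H = L
u7 = NOT x5 = NOT H = L
u8 = u4 XOR u7 = H XOR L = H
u9 = u3 NOR x5 = L NOR H = L
u13 = u9 XOR u2 = L XOR H = H
u14 = u13 AND u0 AND u8 = H AND L AND H = L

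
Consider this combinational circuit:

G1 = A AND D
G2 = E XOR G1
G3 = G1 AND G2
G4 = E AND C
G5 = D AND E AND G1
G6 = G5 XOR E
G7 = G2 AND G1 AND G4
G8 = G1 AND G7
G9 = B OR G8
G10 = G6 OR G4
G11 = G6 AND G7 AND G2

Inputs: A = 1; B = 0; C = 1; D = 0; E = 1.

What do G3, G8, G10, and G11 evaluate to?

G3 = 0, G8 = 0, G10 = 1, G11 = 0

G1 = A AND D = 1 AND 0 = 0
G2 = E XOR G1 = 1 XOR 0 = 1
G3 = G1 AND G2 = 0 AND 1 = 0
G4 = E AND C = 1 AND 1 = 1
G5 = D AND E AND G1 = 0 AND 1 AND 0 = 0
G6 = G5 XOR E = 0 XOR 1 = 1
G7 = G2 AND G1 AND G4 = 1 AND 0 AND 1 = 0
G8 = G1 AND G7 = 0 AND 0 = 0
G10 = G6 OR G4 = 1 OR 1 = 1
G11 = G6 AND G7 AND G2 = 1 AND 0 AND 1 = 0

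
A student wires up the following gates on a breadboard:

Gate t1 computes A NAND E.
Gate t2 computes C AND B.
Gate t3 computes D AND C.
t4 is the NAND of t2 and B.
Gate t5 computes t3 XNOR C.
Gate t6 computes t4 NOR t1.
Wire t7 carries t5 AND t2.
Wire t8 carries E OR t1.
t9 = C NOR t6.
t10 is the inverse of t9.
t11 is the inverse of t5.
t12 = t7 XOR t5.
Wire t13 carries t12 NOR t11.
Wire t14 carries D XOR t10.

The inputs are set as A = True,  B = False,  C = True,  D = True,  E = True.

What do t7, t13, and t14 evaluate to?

t7 = False, t13 = False, t14 = False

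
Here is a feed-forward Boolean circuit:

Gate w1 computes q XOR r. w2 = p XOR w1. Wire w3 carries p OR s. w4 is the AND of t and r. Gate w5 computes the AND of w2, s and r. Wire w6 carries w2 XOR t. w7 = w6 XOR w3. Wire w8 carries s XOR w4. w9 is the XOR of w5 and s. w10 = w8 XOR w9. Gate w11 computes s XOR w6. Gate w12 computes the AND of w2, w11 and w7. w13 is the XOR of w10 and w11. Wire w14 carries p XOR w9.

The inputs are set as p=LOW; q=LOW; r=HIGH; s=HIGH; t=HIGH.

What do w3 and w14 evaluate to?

w1 = q XOR r = LOW XOR HIGH = HIGH
w2 = p XOR w1 = LOW XOR HIGH = HIGH
w3 = p OR s = LOW OR HIGH = HIGH
w5 = w2 AND s AND r = HIGH AND HIGH AND HIGH = HIGH
w9 = w5 XOR s = HIGH XOR HIGH = LOW
w14 = p XOR w9 = LOW XOR LOW = LOW

w3 = HIGH  w14 = LOW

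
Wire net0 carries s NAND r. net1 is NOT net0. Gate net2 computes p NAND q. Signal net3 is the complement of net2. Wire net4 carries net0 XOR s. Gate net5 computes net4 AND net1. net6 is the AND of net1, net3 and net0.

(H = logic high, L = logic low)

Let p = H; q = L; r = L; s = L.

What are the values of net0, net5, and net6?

net0 = H, net5 = L, net6 = L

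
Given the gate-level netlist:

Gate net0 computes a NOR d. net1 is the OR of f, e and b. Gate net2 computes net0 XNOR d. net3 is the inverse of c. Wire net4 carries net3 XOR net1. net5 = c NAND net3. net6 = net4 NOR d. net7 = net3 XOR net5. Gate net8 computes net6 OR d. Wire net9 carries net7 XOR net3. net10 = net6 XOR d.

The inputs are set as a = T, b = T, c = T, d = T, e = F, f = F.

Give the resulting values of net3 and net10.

net1 = f OR e OR b = F OR F OR T = T
net3 = NOT c = NOT T = F
net4 = net3 XOR net1 = F XOR T = T
net6 = net4 NOR d = T NOR T = F
net10 = net6 XOR d = F XOR T = T

net3 = F, net10 = T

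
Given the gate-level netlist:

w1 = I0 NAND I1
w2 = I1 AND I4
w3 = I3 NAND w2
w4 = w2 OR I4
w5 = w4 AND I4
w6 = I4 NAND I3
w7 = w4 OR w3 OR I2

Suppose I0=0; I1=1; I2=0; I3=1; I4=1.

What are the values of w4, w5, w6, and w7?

w2 = I1 AND I4 = 1 AND 1 = 1
w3 = I3 NAND w2 = 1 NAND 1 = 0
w4 = w2 OR I4 = 1 OR 1 = 1
w5 = w4 AND I4 = 1 AND 1 = 1
w6 = I4 NAND I3 = 1 NAND 1 = 0
w7 = w4 OR w3 OR I2 = 1 OR 0 OR 0 = 1

w4 = 1; w5 = 1; w6 = 0; w7 = 1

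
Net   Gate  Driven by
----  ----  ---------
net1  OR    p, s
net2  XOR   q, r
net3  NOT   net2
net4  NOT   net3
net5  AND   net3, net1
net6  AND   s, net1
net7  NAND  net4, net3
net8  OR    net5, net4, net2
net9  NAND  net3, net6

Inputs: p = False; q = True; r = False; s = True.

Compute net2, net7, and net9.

net1 = p OR s = False OR True = True
net2 = q XOR r = True XOR False = True
net3 = NOT net2 = NOT True = False
net4 = NOT net3 = NOT False = True
net6 = s AND net1 = True AND True = True
net7 = net4 NAND net3 = True NAND False = True
net9 = net3 NAND net6 = False NAND True = True

net2 = True, net7 = True, net9 = True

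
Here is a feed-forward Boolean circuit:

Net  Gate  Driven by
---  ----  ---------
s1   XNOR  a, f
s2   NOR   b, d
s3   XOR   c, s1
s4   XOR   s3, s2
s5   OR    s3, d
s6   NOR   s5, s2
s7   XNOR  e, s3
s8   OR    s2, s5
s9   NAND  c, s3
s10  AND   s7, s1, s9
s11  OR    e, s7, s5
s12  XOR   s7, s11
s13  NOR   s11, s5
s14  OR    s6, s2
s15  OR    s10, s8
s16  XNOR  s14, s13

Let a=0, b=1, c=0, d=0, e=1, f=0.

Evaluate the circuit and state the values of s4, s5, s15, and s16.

s1 = a XNOR f = 0 XNOR 0 = 1
s2 = b NOR d = 1 NOR 0 = 0
s3 = c XOR s1 = 0 XOR 1 = 1
s4 = s3 XOR s2 = 1 XOR 0 = 1
s5 = s3 OR d = 1 OR 0 = 1
s6 = s5 NOR s2 = 1 NOR 0 = 0
s7 = e XNOR s3 = 1 XNOR 1 = 1
s8 = s2 OR s5 = 0 OR 1 = 1
s9 = c NAND s3 = 0 NAND 1 = 1
s10 = s7 AND s1 AND s9 = 1 AND 1 AND 1 = 1
s11 = e OR s7 OR s5 = 1 OR 1 OR 1 = 1
s13 = s11 NOR s5 = 1 NOR 1 = 0
s14 = s6 OR s2 = 0 OR 0 = 0
s15 = s10 OR s8 = 1 OR 1 = 1
s16 = s14 XNOR s13 = 0 XNOR 0 = 1

s4 = 1; s5 = 1; s15 = 1; s16 = 1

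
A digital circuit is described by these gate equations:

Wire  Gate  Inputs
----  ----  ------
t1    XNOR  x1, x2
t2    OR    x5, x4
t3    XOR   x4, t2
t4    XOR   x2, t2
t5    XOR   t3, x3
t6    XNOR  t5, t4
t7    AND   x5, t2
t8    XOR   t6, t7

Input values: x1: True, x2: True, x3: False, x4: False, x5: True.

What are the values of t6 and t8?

t6 = False; t8 = True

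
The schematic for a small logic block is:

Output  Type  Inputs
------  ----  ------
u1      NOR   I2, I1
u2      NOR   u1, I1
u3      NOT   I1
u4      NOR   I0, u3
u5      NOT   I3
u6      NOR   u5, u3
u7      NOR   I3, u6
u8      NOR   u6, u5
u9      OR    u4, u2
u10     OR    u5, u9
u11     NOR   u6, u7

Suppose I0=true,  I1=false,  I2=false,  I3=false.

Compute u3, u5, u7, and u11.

u3 = true  u5 = true  u7 = true  u11 = false

u3 = NOT I1 = NOT false = true
u5 = NOT I3 = NOT false = true
u6 = u5 NOR u3 = true NOR true = false
u7 = I3 NOR u6 = false NOR false = true
u11 = u6 NOR u7 = false NOR true = false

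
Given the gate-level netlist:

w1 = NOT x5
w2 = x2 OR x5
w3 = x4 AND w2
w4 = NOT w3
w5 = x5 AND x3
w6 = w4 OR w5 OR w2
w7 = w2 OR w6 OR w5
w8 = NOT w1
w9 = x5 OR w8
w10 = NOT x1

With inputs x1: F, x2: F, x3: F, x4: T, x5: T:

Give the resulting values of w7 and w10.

w2 = x2 OR x5 = F OR T = T
w3 = x4 AND w2 = T AND T = T
w4 = NOT w3 = NOT T = F
w5 = x5 AND x3 = T AND F = F
w6 = w4 OR w5 OR w2 = F OR F OR T = T
w7 = w2 OR w6 OR w5 = T OR T OR F = T
w10 = NOT x1 = NOT F = T

w7 = T, w10 = T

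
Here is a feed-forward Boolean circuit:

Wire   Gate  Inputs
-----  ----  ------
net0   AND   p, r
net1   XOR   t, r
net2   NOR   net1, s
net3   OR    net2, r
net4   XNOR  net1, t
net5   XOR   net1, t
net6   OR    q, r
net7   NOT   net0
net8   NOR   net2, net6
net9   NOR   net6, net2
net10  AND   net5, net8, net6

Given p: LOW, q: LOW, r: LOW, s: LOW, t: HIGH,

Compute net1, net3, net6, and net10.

net1 = HIGH; net3 = LOW; net6 = LOW; net10 = LOW

net1 = t XOR r = HIGH XOR LOW = HIGH
net2 = net1 NOR s = HIGH NOR LOW = LOW
net3 = net2 OR r = LOW OR LOW = LOW
net5 = net1 XOR t = HIGH XOR HIGH = LOW
net6 = q OR r = LOW OR LOW = LOW
net8 = net2 NOR net6 = LOW NOR LOW = HIGH
net10 = net5 AND net8 AND net6 = LOW AND HIGH AND LOW = LOW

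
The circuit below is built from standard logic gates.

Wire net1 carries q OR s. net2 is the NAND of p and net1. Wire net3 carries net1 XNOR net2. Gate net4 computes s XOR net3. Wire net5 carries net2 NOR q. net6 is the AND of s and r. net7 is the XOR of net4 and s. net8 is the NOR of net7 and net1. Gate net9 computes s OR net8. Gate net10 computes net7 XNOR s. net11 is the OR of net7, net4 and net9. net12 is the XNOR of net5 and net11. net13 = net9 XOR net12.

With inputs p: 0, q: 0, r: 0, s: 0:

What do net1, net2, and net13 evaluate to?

net1 = 0; net2 = 1; net13 = 1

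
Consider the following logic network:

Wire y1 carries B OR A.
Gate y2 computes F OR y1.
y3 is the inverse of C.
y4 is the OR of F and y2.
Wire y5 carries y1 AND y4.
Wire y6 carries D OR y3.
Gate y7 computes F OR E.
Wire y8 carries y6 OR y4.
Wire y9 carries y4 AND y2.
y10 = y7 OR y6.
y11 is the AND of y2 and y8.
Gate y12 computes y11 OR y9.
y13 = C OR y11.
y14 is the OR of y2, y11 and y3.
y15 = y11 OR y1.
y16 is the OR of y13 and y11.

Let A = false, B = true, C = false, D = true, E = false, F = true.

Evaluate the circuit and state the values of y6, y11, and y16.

y6 = true; y11 = true; y16 = true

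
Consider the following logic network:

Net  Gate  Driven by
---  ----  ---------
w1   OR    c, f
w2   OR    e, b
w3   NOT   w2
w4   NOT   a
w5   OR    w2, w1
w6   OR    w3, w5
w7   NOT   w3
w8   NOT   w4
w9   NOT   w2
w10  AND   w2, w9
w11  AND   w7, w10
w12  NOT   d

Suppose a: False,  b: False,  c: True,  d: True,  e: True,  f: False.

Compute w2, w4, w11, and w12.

w2 = e OR b = True OR False = True
w3 = NOT w2 = NOT True = False
w4 = NOT a = NOT False = True
w7 = NOT w3 = NOT False = True
w9 = NOT w2 = NOT True = False
w10 = w2 AND w9 = True AND False = False
w11 = w7 AND w10 = True AND False = False
w12 = NOT d = NOT True = False

w2 = True, w4 = True, w11 = False, w12 = False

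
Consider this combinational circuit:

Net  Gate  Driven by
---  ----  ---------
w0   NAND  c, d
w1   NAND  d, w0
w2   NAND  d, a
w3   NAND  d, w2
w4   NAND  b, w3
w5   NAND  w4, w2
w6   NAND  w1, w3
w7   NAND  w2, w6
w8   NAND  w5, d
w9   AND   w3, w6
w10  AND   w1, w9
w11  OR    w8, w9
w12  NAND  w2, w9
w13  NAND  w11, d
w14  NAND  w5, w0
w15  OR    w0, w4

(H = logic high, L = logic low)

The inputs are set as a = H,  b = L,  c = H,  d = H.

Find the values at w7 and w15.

w0 = c NAND d = H NAND H = L
w1 = d NAND w0 = H NAND L = H
w2 = d NAND a = H NAND H = L
w3 = d NAND w2 = H NAND L = H
w4 = b NAND w3 = L NAND H = H
w6 = w1 NAND w3 = H NAND H = L
w7 = w2 NAND w6 = L NAND L = H
w15 = w0 OR w4 = L OR H = H

w7 = H; w15 = H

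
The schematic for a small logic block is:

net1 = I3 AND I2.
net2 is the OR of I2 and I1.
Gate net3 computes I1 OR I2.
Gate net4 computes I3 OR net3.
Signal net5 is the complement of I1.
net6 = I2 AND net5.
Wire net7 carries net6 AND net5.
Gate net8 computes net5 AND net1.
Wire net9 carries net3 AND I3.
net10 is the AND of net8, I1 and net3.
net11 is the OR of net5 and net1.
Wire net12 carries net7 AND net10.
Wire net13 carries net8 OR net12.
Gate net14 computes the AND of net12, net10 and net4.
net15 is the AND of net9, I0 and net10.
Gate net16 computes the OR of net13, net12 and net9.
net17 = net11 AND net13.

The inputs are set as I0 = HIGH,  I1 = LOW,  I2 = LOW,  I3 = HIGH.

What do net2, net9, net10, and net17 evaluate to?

net2 = LOW, net9 = LOW, net10 = LOW, net17 = LOW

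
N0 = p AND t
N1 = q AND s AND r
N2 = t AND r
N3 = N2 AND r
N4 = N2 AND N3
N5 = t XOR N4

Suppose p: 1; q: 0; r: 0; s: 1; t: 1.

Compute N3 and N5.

N3 = 0, N5 = 1

N2 = t AND r = 1 AND 0 = 0
N3 = N2 AND r = 0 AND 0 = 0
N4 = N2 AND N3 = 0 AND 0 = 0
N5 = t XOR N4 = 1 XOR 0 = 1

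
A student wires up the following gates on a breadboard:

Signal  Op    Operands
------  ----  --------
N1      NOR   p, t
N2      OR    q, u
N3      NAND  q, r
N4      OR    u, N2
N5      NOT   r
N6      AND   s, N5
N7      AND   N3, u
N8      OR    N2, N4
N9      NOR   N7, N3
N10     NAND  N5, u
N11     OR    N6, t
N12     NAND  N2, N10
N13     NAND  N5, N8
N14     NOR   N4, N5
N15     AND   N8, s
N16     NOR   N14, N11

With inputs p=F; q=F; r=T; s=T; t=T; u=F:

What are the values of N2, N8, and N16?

N2 = q OR u = F OR F = F
N4 = u OR N2 = F OR F = F
N5 = NOT r = NOT T = F
N6 = s AND N5 = T AND F = F
N8 = N2 OR N4 = F OR F = F
N11 = N6 OR t = F OR T = T
N14 = N4 NOR N5 = F NOR F = T
N16 = N14 NOR N11 = T NOR T = F

N2 = F, N8 = F, N16 = F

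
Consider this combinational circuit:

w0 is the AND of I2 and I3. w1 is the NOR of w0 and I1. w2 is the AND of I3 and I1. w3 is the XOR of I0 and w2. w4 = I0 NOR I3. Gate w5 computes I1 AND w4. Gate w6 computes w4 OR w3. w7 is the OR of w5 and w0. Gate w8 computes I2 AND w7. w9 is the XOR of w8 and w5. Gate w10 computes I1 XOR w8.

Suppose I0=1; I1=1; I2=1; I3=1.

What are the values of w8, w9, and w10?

w0 = I2 AND I3 = 1 AND 1 = 1
w4 = I0 NOR I3 = 1 NOR 1 = 0
w5 = I1 AND w4 = 1 AND 0 = 0
w7 = w5 OR w0 = 0 OR 1 = 1
w8 = I2 AND w7 = 1 AND 1 = 1
w9 = w8 XOR w5 = 1 XOR 0 = 1
w10 = I1 XOR w8 = 1 XOR 1 = 0

w8 = 1, w9 = 1, w10 = 0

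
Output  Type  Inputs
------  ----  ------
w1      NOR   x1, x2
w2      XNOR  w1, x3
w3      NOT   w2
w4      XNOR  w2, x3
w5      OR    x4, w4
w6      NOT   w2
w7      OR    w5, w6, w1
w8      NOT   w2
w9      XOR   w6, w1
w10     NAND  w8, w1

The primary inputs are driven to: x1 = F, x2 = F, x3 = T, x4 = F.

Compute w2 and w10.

w2 = T, w10 = T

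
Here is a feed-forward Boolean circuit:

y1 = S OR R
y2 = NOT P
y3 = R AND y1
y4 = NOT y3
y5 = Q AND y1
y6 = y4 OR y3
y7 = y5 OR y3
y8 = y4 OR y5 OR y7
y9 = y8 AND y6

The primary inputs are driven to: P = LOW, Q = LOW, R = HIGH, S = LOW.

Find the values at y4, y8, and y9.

y4 = LOW; y8 = HIGH; y9 = HIGH

y1 = S OR R = LOW OR HIGH = HIGH
y3 = R AND y1 = HIGH AND HIGH = HIGH
y4 = NOT y3 = NOT HIGH = LOW
y5 = Q AND y1 = LOW AND HIGH = LOW
y6 = y4 OR y3 = LOW OR HIGH = HIGH
y7 = y5 OR y3 = LOW OR HIGH = HIGH
y8 = y4 OR y5 OR y7 = LOW OR LOW OR HIGH = HIGH
y9 = y8 AND y6 = HIGH AND HIGH = HIGH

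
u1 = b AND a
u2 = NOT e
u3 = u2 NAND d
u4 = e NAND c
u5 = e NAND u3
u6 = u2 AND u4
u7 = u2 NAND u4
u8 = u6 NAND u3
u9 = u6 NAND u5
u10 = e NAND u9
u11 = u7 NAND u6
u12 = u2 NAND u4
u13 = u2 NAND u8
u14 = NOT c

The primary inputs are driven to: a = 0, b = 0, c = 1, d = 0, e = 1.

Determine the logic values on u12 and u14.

u2 = NOT e = NOT 1 = 0
u4 = e NAND c = 1 NAND 1 = 0
u12 = u2 NAND u4 = 0 NAND 0 = 1
u14 = NOT c = NOT 1 = 0

u12 = 1; u14 = 0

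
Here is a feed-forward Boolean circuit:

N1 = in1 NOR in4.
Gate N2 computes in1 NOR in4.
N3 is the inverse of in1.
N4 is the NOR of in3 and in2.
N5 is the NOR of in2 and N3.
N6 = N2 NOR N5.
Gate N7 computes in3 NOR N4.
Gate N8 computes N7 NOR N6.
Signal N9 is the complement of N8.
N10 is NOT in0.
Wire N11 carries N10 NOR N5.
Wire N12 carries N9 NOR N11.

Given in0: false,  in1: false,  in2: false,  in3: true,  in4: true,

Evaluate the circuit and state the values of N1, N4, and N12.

N1 = false, N4 = false, N12 = false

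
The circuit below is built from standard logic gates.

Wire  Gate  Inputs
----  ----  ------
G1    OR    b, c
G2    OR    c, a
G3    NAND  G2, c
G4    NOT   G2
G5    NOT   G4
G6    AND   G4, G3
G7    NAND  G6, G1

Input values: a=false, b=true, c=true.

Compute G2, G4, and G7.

G2 = true, G4 = false, G7 = true

G1 = b OR c = true OR true = true
G2 = c OR a = true OR false = true
G3 = G2 NAND c = true NAND true = false
G4 = NOT G2 = NOT true = false
G6 = G4 AND G3 = false AND false = false
G7 = G6 NAND G1 = false NAND true = true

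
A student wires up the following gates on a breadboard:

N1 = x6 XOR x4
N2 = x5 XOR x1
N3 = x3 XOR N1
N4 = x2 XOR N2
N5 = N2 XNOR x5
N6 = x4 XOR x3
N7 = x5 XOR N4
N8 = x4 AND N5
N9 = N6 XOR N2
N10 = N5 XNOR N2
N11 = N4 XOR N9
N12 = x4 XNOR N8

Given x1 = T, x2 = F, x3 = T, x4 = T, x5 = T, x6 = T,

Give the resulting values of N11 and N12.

N11 = F, N12 = F

N2 = x5 XOR x1 = T XOR T = F
N4 = x2 XOR N2 = F XOR F = F
N5 = N2 XNOR x5 = F XNOR T = F
N6 = x4 XOR x3 = T XOR T = F
N8 = x4 AND N5 = T AND F = F
N9 = N6 XOR N2 = F XOR F = F
N11 = N4 XOR N9 = F XOR F = F
N12 = x4 XNOR N8 = T XNOR F = F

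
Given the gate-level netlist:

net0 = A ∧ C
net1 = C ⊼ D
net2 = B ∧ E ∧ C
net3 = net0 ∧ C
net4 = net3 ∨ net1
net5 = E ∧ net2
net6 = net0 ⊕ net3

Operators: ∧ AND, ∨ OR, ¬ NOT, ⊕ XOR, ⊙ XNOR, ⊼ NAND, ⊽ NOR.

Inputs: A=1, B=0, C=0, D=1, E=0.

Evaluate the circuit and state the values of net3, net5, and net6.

net0 = A AND C = 1 AND 0 = 0
net2 = B AND E AND C = 0 AND 0 AND 0 = 0
net3 = net0 AND C = 0 AND 0 = 0
net5 = E AND net2 = 0 AND 0 = 0
net6 = net0 XOR net3 = 0 XOR 0 = 0

net3 = 0, net5 = 0, net6 = 0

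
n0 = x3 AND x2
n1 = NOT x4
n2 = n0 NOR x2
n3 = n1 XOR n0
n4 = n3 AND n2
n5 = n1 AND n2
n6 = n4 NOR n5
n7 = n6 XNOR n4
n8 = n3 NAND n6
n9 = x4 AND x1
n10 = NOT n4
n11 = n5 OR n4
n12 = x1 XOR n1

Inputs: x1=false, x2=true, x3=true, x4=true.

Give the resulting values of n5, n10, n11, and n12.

n5 = false, n10 = true, n11 = false, n12 = false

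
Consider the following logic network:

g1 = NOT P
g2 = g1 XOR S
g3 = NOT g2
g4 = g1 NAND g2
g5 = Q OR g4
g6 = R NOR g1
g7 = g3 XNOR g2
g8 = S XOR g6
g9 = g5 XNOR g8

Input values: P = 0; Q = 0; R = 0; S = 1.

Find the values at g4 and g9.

g4 = 1, g9 = 1

g1 = NOT P = NOT 0 = 1
g2 = g1 XOR S = 1 XOR 1 = 0
g4 = g1 NAND g2 = 1 NAND 0 = 1
g5 = Q OR g4 = 0 OR 1 = 1
g6 = R NOR g1 = 0 NOR 1 = 0
g8 = S XOR g6 = 1 XOR 0 = 1
g9 = g5 XNOR g8 = 1 XNOR 1 = 1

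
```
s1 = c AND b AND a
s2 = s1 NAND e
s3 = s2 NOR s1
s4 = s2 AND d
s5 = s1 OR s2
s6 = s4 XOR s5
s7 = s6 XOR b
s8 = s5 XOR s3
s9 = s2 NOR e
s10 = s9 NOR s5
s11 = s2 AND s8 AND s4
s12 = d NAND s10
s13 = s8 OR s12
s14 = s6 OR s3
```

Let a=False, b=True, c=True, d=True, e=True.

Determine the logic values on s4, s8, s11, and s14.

s4 = True, s8 = True, s11 = True, s14 = False

s1 = c AND b AND a = True AND True AND False = False
s2 = s1 NAND e = False NAND True = True
s3 = s2 NOR s1 = True NOR False = False
s4 = s2 AND d = True AND True = True
s5 = s1 OR s2 = False OR True = True
s6 = s4 XOR s5 = True XOR True = False
s8 = s5 XOR s3 = True XOR False = True
s11 = s2 AND s8 AND s4 = True AND True AND True = True
s14 = s6 OR s3 = False OR False = False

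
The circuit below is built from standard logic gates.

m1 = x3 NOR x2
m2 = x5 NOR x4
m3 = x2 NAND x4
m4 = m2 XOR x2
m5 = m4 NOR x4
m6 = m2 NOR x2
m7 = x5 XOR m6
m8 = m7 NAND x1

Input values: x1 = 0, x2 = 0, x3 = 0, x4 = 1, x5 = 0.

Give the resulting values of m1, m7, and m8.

m1 = 1  m7 = 1  m8 = 1

m1 = x3 NOR x2 = 0 NOR 0 = 1
m2 = x5 NOR x4 = 0 NOR 1 = 0
m6 = m2 NOR x2 = 0 NOR 0 = 1
m7 = x5 XOR m6 = 0 XOR 1 = 1
m8 = m7 NAND x1 = 1 NAND 0 = 1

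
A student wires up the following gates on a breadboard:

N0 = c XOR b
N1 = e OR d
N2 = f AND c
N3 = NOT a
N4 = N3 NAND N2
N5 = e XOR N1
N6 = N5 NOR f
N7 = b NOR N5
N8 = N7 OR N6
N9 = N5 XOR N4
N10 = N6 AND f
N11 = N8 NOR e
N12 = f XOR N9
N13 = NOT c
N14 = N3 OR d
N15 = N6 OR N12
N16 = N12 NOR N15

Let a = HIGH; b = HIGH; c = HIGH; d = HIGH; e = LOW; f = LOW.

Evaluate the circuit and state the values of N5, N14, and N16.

N1 = e OR d = LOW OR HIGH = HIGH
N2 = f AND c = LOW AND HIGH = LOW
N3 = NOT a = NOT HIGH = LOW
N4 = N3 NAND N2 = LOW NAND LOW = HIGH
N5 = e XOR N1 = LOW XOR HIGH = HIGH
N6 = N5 NOR f = HIGH NOR LOW = LOW
N9 = N5 XOR N4 = HIGH XOR HIGH = LOW
N12 = f XOR N9 = LOW XOR LOW = LOW
N14 = N3 OR d = LOW OR HIGH = HIGH
N15 = N6 OR N12 = LOW OR LOW = LOW
N16 = N12 NOR N15 = LOW NOR LOW = HIGH

N5 = HIGH, N14 = HIGH, N16 = HIGH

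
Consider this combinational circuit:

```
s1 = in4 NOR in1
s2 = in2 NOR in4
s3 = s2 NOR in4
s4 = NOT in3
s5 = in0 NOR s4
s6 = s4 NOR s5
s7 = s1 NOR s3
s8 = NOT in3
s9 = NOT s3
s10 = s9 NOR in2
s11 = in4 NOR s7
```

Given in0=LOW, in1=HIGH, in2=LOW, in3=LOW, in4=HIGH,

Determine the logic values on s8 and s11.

s8 = HIGH, s11 = LOW

s1 = in4 NOR in1 = HIGH NOR HIGH = LOW
s2 = in2 NOR in4 = LOW NOR HIGH = LOW
s3 = s2 NOR in4 = LOW NOR HIGH = LOW
s7 = s1 NOR s3 = LOW NOR LOW = HIGH
s8 = NOT in3 = NOT LOW = HIGH
s11 = in4 NOR s7 = HIGH NOR HIGH = LOW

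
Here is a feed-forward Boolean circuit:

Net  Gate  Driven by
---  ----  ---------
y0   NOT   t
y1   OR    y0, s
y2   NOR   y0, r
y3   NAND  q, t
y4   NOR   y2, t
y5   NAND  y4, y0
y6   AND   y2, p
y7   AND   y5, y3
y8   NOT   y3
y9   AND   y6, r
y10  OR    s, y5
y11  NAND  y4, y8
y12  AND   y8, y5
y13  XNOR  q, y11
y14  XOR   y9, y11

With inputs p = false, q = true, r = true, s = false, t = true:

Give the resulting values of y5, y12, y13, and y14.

y0 = NOT t = NOT true = false
y2 = y0 NOR r = false NOR true = false
y3 = q NAND t = true NAND true = false
y4 = y2 NOR t = false NOR true = false
y5 = y4 NAND y0 = false NAND false = true
y6 = y2 AND p = false AND false = false
y8 = NOT y3 = NOT false = true
y9 = y6 AND r = false AND true = false
y11 = y4 NAND y8 = false NAND true = true
y12 = y8 AND y5 = true AND true = true
y13 = q XNOR y11 = true XNOR true = true
y14 = y9 XOR y11 = false XOR true = true

y5 = true, y12 = true, y13 = true, y14 = true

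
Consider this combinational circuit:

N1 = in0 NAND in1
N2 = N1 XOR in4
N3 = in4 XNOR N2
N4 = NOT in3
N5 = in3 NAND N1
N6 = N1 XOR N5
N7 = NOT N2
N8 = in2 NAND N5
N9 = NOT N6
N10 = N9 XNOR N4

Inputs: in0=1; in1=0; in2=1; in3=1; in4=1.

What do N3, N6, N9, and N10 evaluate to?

N1 = in0 NAND in1 = 1 NAND 0 = 1
N2 = N1 XOR in4 = 1 XOR 1 = 0
N3 = in4 XNOR N2 = 1 XNOR 0 = 0
N4 = NOT in3 = NOT 1 = 0
N5 = in3 NAND N1 = 1 NAND 1 = 0
N6 = N1 XOR N5 = 1 XOR 0 = 1
N9 = NOT N6 = NOT 1 = 0
N10 = N9 XNOR N4 = 0 XNOR 0 = 1

N3 = 0, N6 = 1, N9 = 0, N10 = 1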